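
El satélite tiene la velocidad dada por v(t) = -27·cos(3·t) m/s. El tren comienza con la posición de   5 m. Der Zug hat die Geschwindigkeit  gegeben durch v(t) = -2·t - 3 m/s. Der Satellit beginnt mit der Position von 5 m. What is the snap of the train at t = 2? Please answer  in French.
En partant de la vitesse v(t) = -2·t - 3, nous prenons 3 dérivées. En prenant d/dt de v(t), nous trouvons a(t) = -2. En prenant d/dt de a(t), nous trouvons j(t) = 0. En prenant d/dt de j(t), nous trouvons s(t) = 0. En utilisant s(t) = 0 et en substituant t = 2, nous trouvons s = 0.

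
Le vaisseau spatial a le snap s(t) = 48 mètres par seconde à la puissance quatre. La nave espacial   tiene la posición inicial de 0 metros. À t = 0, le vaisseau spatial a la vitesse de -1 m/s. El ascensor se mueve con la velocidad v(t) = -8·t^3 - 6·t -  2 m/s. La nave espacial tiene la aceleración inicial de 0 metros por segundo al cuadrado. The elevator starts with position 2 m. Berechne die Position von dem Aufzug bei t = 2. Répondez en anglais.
We need to integrate our velocity equation v(t) = -8·t^3 - 6·t - 2 1 time. The integral of velocity is position. Using x(0) = 2, we get x(t) = -2·t^4 - 3·t^2 - 2·t + 2. From the given position equation x(t) = -2·t^4 - 3·t^2 - 2·t + 2, we substitute t = 2 to get x = -46.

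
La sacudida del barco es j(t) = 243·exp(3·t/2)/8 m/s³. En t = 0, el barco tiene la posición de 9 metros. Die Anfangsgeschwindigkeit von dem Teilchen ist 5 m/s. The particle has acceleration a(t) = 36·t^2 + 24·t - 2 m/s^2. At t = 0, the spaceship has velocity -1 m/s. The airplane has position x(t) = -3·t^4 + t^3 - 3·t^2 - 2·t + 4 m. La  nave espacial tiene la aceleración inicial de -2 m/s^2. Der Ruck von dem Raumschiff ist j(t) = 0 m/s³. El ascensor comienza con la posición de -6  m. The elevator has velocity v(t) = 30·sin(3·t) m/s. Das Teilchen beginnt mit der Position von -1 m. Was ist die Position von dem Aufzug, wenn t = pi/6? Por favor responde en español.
Partiendo de la velocidad v(t) = 30·sin(3·t), tomamos 1 integral. La antiderivada de la velocidad es la posición. Usando x(0) = -6, obtenemos x(t) = 4 - 10·cos(3·t). Tenemos la posición x(t) = 4 - 10·cos(3·t). Sustituyendo t = pi/6: x(pi/6) = 4.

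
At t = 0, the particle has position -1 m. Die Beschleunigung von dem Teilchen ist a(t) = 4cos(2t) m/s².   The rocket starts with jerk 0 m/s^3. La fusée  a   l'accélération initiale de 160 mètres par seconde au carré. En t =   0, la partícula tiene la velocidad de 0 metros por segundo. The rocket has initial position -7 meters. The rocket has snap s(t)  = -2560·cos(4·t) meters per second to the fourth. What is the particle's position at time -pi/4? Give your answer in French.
Nous devons intégrer notre équation de l'accélération a(t) = 4·cos(2·t) 2 fois. La primitive de l'accélération est la vitesse. En utilisant v(0) = 0, nous obtenons v(t) = 2·sin(2·t). La primitive de la vitesse, avec x(0) = -1, donne la position: x(t) = -cos(2·t). Nous avons la position x(t) = -cos(2·t). En substituant t = -pi/4: x(-pi/4) = 0.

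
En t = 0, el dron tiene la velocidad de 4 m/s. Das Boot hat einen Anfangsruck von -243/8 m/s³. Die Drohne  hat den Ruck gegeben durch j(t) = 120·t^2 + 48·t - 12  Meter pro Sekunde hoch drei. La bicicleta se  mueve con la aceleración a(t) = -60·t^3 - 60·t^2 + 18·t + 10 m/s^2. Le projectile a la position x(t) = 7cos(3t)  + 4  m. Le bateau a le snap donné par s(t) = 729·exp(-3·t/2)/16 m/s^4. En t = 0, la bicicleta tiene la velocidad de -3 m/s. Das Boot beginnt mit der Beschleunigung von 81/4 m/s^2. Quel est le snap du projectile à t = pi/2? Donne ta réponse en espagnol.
Para resolver esto, necesitamos tomar 4 derivadas de nuestra ecuación de la posición x(t) = 7·cos(3·t) + 4. Tomando d/dt de x(t), encontramos v(t) = -21·sin(3·t). Tomando d/dt de v(t), encontramos a(t) = -63·cos(3·t). Derivando la aceleración, obtenemos la sacudida: j(t) = 189·sin(3·t). La derivada de la sacudida da el snap: s(t) = 567·cos(3·t). Tenemos el snap s(t) = 567·cos(3·t). Sustituyendo t = pi/2: s(pi/2) = 0.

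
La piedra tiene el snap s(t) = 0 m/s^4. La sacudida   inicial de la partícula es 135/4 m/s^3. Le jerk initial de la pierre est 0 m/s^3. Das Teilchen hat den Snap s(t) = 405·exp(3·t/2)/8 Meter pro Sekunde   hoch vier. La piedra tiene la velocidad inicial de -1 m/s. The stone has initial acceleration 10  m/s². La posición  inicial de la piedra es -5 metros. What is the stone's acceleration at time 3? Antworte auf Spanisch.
Partiendo del snap s(t) = 0, tomamos 2 antiderivadas. La integral del snap es la sacudida. Usando j(0) = 0, obtenemos j(t) = 0. Integrando la sacudida y usando la condición inicial a(0) = 10, obtenemos a(t) = 10. De la ecuación de la aceleración a(t) = 10, sustituimos t = 3 para obtener a = 10.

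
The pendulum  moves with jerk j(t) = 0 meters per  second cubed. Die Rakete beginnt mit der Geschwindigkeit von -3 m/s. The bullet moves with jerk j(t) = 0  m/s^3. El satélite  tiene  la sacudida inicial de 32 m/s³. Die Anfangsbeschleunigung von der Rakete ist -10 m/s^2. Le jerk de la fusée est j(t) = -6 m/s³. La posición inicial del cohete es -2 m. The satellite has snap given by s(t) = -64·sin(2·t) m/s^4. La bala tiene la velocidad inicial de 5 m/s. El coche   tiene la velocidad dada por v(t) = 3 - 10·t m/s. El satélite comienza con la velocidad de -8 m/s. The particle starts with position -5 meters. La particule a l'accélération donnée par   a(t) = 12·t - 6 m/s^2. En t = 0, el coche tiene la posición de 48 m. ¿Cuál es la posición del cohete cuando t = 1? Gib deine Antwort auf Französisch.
Nous devons intégrer notre équation du jerk j(t) = -6 3 fois. En prenant ∫j(t)dt et en appliquant a(0) = -10, nous trouvons a(t) = -6·t - 10. En prenant ∫a(t)dt et en appliquant v(0) = -3, nous trouvons v(t) = -3·t^2 - 10·t - 3. La primitive de la vitesse est la position. En utilisant x(0) = -2, nous obtenons x(t) = -t^3 - 5·t^2 - 3·t - 2. En utilisant x(t) = -t^3 - 5·t^2 - 3·t - 2 et en substituant t = 1, nous trouvons x = -11.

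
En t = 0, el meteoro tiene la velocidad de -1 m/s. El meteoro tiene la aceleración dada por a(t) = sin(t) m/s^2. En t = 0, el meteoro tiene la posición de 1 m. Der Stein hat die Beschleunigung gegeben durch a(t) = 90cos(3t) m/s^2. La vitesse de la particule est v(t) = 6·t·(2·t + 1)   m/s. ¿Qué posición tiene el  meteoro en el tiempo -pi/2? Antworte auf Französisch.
Nous devons trouver l'intégrale de notre équation de l'accélération a(t) = sin(t) 2 fois. En intégrant l'accélération et en utilisant la condition initiale v(0) = -1, nous obtenons v(t) = -cos(t). L'intégrale de la vitesse, avec x(0) = 1, donne la position: x(t) = 1 - sin(t). Nous avons la position x(t) = 1 - sin(t). En substituant t = -pi/2: x(-pi/2) = 2.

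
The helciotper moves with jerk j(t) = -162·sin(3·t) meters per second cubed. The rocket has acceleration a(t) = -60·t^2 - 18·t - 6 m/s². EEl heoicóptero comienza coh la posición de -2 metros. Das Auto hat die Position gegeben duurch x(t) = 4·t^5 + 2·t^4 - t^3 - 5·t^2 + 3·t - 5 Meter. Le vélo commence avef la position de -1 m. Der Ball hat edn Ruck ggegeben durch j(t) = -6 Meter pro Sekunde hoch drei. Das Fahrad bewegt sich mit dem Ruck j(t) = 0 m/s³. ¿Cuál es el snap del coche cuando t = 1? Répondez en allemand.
Um dies zu lösen, müssen wir 4 Ableitungen unserer Gleichung für die Position x(t) = 4·t^5 + 2·t^4 - t^3 - 5·t^2 + 3·t - 5 nehmen. Mit d/dt von x(t) finden wir v(t) = 20·t^4 + 8·t^3 - 3·t^2 - 10·t + 3. Durch Ableiten von der Geschwindigkeit erhalten wir die Beschleunigung: a(t) = 80·t^3 + 24·t^2 - 6·t - 10. Mit d/dt von a(t) finden wir j(t) = 240·t^2 + 48·t - 6. Mit d/dt von j(t) finden wir s(t) = 480·t + 48. Wir haben den Snap s(t) = 480·t + 48. Durch Einsetzen von t = 1: s(1) = 528.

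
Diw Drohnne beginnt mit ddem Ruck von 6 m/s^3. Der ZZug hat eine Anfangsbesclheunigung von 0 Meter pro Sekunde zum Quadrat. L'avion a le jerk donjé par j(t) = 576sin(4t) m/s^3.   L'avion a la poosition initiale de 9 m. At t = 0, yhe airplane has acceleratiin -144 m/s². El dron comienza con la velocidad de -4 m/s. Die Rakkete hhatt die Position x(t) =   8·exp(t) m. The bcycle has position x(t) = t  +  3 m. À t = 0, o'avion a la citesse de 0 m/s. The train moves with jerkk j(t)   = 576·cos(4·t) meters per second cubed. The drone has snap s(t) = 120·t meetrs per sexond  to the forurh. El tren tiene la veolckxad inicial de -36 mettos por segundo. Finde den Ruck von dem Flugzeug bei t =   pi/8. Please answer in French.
En utilisant j(t) = 576·sin(4·t) et en substituant t = pi/8, nous trouvons j = 576.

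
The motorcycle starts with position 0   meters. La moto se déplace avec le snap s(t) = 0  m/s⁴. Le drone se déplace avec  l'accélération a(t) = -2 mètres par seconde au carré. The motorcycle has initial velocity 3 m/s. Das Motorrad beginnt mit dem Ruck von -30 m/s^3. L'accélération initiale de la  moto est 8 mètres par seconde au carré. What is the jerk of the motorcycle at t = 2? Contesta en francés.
Nous devons intégrer notre équation du snap s(t) = 0 1 fois. En prenant ∫s(t)dt et en appliquant j(0) = -30, nous trouvons j(t) = -30. En utilisant j(t) = -30 et en substituant t = 2, nous trouvons j = -30.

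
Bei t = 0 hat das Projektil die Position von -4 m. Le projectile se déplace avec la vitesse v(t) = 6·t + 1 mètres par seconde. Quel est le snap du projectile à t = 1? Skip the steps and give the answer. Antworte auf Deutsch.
Bei t = 1, s = 0.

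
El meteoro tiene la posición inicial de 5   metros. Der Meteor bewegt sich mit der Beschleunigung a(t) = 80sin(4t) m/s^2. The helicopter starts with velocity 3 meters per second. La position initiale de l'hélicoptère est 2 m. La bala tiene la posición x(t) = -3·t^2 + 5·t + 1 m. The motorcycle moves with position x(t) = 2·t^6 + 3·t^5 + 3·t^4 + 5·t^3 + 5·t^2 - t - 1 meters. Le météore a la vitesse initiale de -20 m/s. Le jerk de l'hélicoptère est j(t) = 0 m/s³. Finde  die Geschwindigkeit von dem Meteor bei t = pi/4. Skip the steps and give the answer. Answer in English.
v(pi/4) = 20.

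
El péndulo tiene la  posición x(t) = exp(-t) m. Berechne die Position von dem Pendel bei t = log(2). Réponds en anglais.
Using x(t) = exp(-t) and substituting t = log(2), we find x = 1/2.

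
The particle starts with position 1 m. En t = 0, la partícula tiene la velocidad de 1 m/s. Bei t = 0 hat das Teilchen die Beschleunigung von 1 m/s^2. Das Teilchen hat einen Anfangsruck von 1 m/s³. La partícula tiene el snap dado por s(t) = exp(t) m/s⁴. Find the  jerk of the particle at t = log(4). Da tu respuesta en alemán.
Um dies zu lösen, müssen wir 1 Integral unserer Gleichung für den Snap s(t) = exp(t) finden. Mit ∫s(t)dt und Anwendung von j(0) = 1, finden wir j(t) = exp(t). Mit j(t) = exp(t) und Einsetzen von t = log(4), finden wir j = 4.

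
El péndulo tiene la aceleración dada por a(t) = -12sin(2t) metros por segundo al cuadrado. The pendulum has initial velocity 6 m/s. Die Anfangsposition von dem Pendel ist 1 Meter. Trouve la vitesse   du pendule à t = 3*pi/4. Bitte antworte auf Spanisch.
Debemos encontrar la integral de nuestra ecuación de la aceleración a(t) = -12·sin(2·t) 1 vez. La integral de la aceleración, con v(0) = 6, da la velocidad: v(t) = 6·cos(2·t). Usando v(t) = 6·cos(2·t) y sustituyendo t = 3*pi/4, encontramos v = 0.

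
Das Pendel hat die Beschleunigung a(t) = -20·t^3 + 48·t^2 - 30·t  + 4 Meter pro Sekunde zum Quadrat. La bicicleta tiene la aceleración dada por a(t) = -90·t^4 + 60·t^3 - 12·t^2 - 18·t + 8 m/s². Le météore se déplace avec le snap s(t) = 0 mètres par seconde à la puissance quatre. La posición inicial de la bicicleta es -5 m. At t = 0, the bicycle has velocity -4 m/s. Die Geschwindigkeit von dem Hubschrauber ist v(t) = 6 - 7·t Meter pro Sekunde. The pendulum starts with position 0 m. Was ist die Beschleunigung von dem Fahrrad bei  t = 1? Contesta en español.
Tenemos la aceleración a(t) = -90·t^4 + 60·t^3 - 12·t^2 - 18·t + 8. Sustituyendo t = 1: a(1) = -52.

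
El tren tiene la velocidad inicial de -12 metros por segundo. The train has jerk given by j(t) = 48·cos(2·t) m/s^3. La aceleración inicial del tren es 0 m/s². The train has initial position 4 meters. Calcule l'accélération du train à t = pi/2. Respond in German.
Wir müssen die Stammfunktion unserer Gleichung für den Ruck j(t) = 48·cos(2·t) 1-mal finden. Mit ∫j(t)dt und Anwendung von a(0) = 0, finden wir a(t) = 24·sin(2·t). Aus der Gleichung für die Beschleunigung a(t) = 24·sin(2·t), setzen wir t = pi/2 ein und erhalten a = 0.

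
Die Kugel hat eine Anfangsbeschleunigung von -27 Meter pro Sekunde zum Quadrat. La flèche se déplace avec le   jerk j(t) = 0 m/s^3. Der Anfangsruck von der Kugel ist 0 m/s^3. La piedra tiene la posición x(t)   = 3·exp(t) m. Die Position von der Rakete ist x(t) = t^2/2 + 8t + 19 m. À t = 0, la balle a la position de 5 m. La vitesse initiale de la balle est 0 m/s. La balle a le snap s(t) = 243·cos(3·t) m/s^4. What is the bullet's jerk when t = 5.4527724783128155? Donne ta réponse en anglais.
To find the answer, we compute 1 integral of s(t) = 243·cos(3·t). The antiderivative of snap, with j(0) = 0, gives jerk: j(t) = 81·sin(3·t). We have jerk j(t) = 81·sin(3·t). Substituting t = 5.4527724783128155: j(5.4527724783128155) = -49.0429334645287.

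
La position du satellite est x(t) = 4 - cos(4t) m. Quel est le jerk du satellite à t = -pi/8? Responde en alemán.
Wir müssen unsere Gleichung für die Position x(t) = 4 - cos(4·t) 3-mal ableiten. Mit d/dt von x(t) finden wir v(t) = 4·sin(4·t). Die Ableitung von der Geschwindigkeit ergibt die Beschleunigung: a(t) = 16·cos(4·t). Die Ableitung von der Beschleunigung ergibt den Ruck: j(t) = -64·sin(4·t). Wir haben den Ruck j(t) = -64·sin(4·t). Durch Einsetzen von t = -pi/8: j(-pi/8) = 64.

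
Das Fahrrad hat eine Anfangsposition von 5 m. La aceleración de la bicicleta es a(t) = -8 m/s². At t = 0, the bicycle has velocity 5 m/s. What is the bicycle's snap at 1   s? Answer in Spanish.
Partiendo de la aceleración a(t) = -8, tomamos 2 derivadas. Tomando d/dt de a(t), encontramos j(t) = 0. Derivando la sacudida, obtenemos el snap: s(t) = 0. Tenemos el snap s(t) = 0. Sustituyendo t = 1: s(1) = 0.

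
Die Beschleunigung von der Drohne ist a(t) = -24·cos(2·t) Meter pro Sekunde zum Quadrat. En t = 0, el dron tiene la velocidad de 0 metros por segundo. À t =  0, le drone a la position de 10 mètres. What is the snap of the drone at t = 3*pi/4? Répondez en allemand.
Wir müssen unsere Gleichung für die Beschleunigung a(t) = -24·cos(2·t) 2-mal ableiten. Durch Ableiten von der Beschleunigung erhalten wir den Ruck: j(t) = 48·sin(2·t). Durch Ableiten von dem Ruck erhalten wir den Snap: s(t) = 96·cos(2·t). Mit s(t) = 96·cos(2·t) und Einsetzen von t = 3*pi/4, finden wir s = 0.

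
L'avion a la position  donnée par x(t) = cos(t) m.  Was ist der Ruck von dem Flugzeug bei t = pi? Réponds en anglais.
We must differentiate our position equation x(t) = cos(t) 3 times. Taking d/dt of x(t), we find v(t) = -sin(t). The derivative of velocity gives acceleration: a(t) = -cos(t). Differentiating acceleration, we get jerk: j(t) = sin(t). We have jerk j(t) = sin(t). Substituting t = pi: j(pi) = 0.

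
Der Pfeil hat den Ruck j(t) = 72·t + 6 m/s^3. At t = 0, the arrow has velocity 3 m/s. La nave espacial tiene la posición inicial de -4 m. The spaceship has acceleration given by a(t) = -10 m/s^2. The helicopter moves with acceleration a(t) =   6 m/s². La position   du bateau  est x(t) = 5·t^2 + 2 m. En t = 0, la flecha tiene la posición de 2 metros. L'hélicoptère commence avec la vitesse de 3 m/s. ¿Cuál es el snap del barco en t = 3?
Partiendo de la posición x(t) = 5·t^2 + 2, tomamos 4 derivadas. Tomando d/dt de x(t), encontramos v(t) = 10·t. Derivando la velocidad, obtenemos la aceleración: a(t) = 10. Derivando la aceleración, obtenemos la sacudida: j(t) = 0. Derivando la sacudida, obtenemos el snap: s(t) = 0. Tenemos el snap s(t) = 0. Sustituyendo t = 3: s(3) = 0.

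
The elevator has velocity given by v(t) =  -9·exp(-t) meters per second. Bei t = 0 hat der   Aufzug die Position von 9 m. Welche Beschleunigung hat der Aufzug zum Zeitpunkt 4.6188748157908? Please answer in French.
Pour résoudre ceci, nous devons prendre 1 dérivée de notre équation de la vitesse v(t) = -9·exp(-t). La dérivée de la vitesse donne l'accélération: a(t) = 9·exp(-t). Nous avons l'accélération a(t) = 9·exp(-t). En substituant t = 4.6188748157908: a(4.6188748157908) = 0.0887749965997759.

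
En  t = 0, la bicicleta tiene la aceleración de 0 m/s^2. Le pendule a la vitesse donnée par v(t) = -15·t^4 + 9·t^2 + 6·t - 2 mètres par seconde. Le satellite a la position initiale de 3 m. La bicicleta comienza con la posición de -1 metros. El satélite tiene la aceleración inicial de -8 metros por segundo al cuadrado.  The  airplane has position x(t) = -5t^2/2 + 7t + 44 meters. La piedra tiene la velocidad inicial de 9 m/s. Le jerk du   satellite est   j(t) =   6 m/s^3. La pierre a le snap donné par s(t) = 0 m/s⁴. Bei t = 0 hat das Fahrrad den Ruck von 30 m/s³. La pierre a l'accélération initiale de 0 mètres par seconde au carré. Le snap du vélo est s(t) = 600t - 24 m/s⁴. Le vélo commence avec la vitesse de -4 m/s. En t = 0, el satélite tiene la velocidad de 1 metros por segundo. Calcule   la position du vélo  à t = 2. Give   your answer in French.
Nous devons intégrer notre équation du snap s(t) = 600·t - 24 4 fois. En prenant ∫s(t)dt et en appliquant j(0) = 30, nous trouvons j(t) = 300·t^2 - 24·t + 30. En prenant ∫j(t)dt et en appliquant a(0) = 0, nous trouvons a(t) = 2·t·(50·t^2 - 6·t + 15). L'intégrale de l'accélération est la vitesse. En utilisant v(0) = -4, nous obtenons v(t) = 25·t^4 - 4·t^3 + 15·t^2 - 4. La primitive de la vitesse, avec x(0) = -1, donne la position: x(t) = 5·t^5 - t^4 + 5·t^3 - 4·t - 1. De l'équation de la position x(t) = 5·t^5 - t^4 + 5·t^3 - 4·t - 1, nous substituons t = 2 pour obtenir x = 175.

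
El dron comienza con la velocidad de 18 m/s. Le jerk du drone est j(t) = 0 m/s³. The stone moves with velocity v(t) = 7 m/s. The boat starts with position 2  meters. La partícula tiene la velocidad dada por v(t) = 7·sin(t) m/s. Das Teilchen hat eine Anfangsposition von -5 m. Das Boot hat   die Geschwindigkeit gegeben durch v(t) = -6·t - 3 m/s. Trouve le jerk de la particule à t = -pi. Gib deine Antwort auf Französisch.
Pour résoudre ceci, nous devons prendre 2 dérivées de notre équation de la vitesse v(t) = 7·sin(t). En prenant d/dt de v(t), nous trouvons a(t) = 7·cos(t). En prenant d/dt de a(t), nous trouvons j(t) = -7·sin(t). En utilisant j(t) = -7·sin(t) et en substituant t = -pi, nous trouvons j = 0.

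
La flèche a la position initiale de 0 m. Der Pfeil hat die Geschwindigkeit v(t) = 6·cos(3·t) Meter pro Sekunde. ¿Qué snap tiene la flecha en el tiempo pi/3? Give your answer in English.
Starting from velocity v(t) = 6·cos(3·t), we take 3 derivatives. Differentiating velocity, we get acceleration: a(t) = -18·sin(3·t). The derivative of acceleration gives jerk: j(t) = -54·cos(3·t). Taking d/dt of j(t), we find s(t) = 162·sin(3·t). From the given snap equation s(t) = 162·sin(3·t), we substitute t = pi/3 to get s = 0.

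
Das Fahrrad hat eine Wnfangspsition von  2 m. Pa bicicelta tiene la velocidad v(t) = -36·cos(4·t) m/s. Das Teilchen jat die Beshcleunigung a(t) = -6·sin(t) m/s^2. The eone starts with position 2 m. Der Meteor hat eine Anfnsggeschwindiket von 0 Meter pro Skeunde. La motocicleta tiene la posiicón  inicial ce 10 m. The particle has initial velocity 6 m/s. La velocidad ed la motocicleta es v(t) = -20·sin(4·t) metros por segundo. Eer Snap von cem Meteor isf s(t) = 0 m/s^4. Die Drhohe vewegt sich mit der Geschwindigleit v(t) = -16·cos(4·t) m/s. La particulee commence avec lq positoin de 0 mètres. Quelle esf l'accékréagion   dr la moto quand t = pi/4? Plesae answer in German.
Um dies zu lösen, müssen wir 1 Ableitung unserer Gleichung für die Geschwindigkeit v(t) = -20·sin(4·t) nehmen. Mit d/dt von v(t) finden wir a(t) = -80·cos(4·t). Aus der Gleichung für die Beschleunigung a(t) = -80·cos(4·t), setzen wir t = pi/4 ein und erhalten a = 80.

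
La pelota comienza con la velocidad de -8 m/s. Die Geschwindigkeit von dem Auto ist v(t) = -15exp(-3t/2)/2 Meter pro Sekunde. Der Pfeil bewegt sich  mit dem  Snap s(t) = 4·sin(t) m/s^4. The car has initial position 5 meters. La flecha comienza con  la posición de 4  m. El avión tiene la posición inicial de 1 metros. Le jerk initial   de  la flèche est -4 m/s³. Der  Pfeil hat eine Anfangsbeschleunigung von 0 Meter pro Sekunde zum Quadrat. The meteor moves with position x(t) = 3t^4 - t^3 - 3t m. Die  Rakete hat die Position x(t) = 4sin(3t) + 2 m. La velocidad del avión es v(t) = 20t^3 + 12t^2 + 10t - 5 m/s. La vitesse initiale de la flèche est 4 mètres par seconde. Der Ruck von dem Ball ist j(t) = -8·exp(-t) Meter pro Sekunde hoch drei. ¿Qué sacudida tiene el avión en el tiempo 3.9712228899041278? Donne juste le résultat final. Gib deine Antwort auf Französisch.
La réponse est 500.546746788495.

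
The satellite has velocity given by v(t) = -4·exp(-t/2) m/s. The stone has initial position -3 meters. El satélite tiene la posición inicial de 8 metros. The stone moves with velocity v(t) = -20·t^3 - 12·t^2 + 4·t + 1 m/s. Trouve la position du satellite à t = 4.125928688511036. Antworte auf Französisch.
Pour résoudre ceci, nous devons prendre 1 primitive de notre équation de la vitesse v(t) = -4·exp(-t/2). En prenant ∫v(t)dt et en appliquant x(0) = 8, nous trouvons x(t) = 8·exp(-t/2). Nous avons la position x(t) = 8·exp(-t/2). En substituant t = 4.125928688511036: x(4.125928688511036) = 1.01661369511103.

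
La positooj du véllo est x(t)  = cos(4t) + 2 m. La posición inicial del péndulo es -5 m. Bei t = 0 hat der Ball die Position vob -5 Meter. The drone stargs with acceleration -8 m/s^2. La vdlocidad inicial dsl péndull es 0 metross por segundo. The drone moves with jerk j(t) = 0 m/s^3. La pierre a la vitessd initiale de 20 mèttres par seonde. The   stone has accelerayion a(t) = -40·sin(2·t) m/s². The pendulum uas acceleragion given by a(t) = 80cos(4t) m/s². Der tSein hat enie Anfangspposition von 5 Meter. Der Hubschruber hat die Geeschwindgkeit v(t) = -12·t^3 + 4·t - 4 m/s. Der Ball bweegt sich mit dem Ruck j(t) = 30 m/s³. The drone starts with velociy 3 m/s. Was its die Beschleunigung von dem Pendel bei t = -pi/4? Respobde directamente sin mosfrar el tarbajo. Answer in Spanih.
La respuesta es -80.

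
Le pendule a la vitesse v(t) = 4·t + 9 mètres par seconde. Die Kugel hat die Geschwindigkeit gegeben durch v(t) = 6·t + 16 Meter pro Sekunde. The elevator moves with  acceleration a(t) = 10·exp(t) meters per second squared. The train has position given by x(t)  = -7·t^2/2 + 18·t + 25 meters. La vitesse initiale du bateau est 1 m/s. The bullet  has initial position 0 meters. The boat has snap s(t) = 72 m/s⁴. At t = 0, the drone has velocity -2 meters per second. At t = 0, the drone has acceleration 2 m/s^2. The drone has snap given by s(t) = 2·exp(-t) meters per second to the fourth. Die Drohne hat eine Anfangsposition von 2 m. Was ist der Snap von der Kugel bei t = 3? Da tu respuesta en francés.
Nous devons dériver notre équation de la vitesse v(t) = 6·t + 16 3 fois. En prenant d/dt de v(t), nous trouvons a(t) = 6. En prenant d/dt de a(t), nous trouvons j(t) = 0. En prenant d/dt de j(t), nous trouvons s(t) = 0. De l'équation du snap s(t) = 0, nous substituons t = 3 pour obtenir s = 0.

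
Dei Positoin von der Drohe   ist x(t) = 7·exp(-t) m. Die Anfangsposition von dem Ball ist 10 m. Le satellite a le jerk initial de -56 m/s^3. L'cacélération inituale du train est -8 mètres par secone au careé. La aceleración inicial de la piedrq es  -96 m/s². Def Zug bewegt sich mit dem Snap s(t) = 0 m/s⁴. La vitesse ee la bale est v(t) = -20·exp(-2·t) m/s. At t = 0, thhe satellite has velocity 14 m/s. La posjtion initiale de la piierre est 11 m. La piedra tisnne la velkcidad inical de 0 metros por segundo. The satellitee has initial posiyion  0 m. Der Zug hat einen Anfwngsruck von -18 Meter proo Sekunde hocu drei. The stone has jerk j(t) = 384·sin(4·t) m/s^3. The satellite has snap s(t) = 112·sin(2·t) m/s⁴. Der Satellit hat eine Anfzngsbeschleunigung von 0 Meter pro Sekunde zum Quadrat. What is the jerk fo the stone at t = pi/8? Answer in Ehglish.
We have jerk j(t) = 384·sin(4·t). Substituting t = pi/8: j(pi/8) = 384.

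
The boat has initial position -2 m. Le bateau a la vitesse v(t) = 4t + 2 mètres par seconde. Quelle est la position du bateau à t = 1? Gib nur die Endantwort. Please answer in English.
At t = 1, x = 2.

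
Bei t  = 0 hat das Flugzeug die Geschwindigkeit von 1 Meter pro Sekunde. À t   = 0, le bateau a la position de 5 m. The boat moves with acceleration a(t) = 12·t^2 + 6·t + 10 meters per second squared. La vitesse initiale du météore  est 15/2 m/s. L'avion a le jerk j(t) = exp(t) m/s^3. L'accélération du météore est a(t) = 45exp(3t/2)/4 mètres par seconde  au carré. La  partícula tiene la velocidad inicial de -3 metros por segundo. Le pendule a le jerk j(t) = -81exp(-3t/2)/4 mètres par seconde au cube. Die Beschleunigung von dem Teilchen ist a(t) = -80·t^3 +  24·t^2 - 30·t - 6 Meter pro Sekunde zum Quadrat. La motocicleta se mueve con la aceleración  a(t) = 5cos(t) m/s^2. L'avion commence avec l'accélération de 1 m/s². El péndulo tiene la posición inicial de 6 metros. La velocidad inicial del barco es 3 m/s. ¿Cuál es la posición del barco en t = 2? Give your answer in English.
Starting from acceleration a(t) = 12·t^2 + 6·t + 10, we take 2 antiderivatives. Finding the antiderivative of a(t) and using v(0) = 3: v(t) = 4·t^3 + 3·t^2 + 10·t + 3. Finding the integral of v(t) and using x(0) = 5: x(t) = t^4 + t^3 + 5·t^2 + 3·t + 5. We have position x(t) = t^4 + t^3 + 5·t^2 + 3·t + 5. Substituting t = 2: x(2) = 55.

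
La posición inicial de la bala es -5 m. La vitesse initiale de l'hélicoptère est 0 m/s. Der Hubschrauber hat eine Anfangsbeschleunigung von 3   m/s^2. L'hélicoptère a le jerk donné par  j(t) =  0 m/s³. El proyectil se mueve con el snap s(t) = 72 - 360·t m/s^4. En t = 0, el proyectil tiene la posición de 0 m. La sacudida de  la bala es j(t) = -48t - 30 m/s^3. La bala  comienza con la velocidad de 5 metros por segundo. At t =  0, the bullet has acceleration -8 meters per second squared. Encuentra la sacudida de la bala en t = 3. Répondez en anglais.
From the given jerk equation j(t) = -48·t - 30, we substitute t = 3 to get j = -174.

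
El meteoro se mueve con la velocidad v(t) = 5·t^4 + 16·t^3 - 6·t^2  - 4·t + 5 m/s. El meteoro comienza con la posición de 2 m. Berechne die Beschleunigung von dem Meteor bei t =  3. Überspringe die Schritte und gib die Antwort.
Die Antwort ist 932.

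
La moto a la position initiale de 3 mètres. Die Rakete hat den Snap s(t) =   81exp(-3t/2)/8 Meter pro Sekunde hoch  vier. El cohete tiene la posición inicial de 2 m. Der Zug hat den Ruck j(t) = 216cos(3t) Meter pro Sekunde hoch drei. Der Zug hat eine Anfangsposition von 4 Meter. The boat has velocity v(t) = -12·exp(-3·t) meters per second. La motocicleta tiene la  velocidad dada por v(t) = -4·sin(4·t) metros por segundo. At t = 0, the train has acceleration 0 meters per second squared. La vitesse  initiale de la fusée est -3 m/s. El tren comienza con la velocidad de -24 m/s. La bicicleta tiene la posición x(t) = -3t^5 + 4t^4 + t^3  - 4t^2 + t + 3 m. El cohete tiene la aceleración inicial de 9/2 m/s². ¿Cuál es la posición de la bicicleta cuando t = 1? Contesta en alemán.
Mit x(t) = -3·t^5 + 4·t^4 + t^3 - 4·t^2 + t + 3 und Einsetzen von t = 1, finden wir x = 2.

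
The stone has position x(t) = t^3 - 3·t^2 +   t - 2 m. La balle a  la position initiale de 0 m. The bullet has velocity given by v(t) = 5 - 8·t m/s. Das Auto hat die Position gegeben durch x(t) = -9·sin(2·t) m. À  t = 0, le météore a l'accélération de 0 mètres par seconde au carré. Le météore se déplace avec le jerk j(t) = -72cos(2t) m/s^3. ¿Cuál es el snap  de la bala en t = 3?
Debemos derivar nuestra ecuación de la velocidad v(t) = 5 - 8·t 3 veces. Tomando d/dt de v(t), encontramos a(t) = -8. Derivando la aceleración, obtenemos la sacudida: j(t) = 0. La derivada de la sacudida da el snap: s(t) = 0. Tenemos el snap s(t) = 0. Sustituyendo t = 3: s(3) = 0.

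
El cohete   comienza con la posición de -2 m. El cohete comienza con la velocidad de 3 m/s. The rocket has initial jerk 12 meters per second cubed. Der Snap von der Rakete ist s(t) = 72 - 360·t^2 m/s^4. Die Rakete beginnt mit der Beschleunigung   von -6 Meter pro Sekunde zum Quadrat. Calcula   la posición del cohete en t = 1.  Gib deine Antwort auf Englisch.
We must find the antiderivative of our snap equation s(t) = 72 - 360·t^2 4 times. Integrating snap and using the initial condition j(0) = 12, we get j(t) = -120·t^3 + 72·t + 12. Integrating jerk and using the initial condition a(0) = -6, we get a(t) = -30·t^4 + 36·t^2 + 12·t - 6. Taking ∫a(t)dt and applying v(0) = 3, we find v(t) = -6·t^5 + 12·t^3 + 6·t^2 - 6·t + 3. Finding the integral of v(t) and using x(0) = -2: x(t) = -t^6 + 3·t^4 + 2·t^3 - 3·t^2 + 3·t - 2. Using x(t) = -t^6 + 3·t^4 + 2·t^3 - 3·t^2 + 3·t - 2 and substituting t = 1, we find x = 2.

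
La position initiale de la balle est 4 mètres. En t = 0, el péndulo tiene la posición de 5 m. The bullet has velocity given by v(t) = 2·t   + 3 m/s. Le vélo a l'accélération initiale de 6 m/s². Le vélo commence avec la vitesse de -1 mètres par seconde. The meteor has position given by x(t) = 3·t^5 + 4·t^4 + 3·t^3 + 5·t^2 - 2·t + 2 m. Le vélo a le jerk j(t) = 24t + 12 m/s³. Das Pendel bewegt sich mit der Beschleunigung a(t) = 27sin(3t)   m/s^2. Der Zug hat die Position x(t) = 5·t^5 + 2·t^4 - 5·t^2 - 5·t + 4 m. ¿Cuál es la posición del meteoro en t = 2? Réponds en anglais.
Using x(t) = 3·t^5 + 4·t^4 + 3·t^3 + 5·t^2 - 2·t + 2 and substituting t = 2, we find x = 202.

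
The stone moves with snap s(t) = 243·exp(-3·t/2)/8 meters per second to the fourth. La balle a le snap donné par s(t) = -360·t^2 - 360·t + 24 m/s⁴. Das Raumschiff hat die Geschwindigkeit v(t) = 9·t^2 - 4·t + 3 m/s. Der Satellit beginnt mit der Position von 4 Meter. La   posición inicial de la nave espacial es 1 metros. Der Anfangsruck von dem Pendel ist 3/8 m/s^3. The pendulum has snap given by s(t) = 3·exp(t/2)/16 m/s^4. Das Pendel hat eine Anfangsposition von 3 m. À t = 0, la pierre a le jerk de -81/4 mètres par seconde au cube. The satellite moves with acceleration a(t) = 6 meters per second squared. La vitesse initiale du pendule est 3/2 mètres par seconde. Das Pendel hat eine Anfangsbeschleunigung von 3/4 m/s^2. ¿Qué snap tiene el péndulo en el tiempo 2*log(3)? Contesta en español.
De la ecuación del snap s(t) = 3·exp(t/2)/16, sustituimos t = 2*log(3) para obtener s = 9/16.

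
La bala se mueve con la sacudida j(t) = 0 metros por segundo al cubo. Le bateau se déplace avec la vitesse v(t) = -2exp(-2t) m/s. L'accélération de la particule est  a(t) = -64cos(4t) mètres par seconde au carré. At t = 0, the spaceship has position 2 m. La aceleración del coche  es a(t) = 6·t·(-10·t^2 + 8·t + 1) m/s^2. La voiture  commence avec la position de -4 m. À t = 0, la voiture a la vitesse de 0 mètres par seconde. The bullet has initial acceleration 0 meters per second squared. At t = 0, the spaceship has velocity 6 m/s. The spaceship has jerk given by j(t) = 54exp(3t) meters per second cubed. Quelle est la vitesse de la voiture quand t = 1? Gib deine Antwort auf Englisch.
To solve this, we need to take 1 antiderivative of our acceleration equation a(t) = 6·t·(-10·t^2 + 8·t + 1). The antiderivative of acceleration is velocity. Using v(0) = 0, we get v(t) = t^2·(-15·t^2 + 16·t + 3). From the given velocity equation v(t) = t^2·(-15·t^2 + 16·t + 3), we substitute t = 1 to get v = 4.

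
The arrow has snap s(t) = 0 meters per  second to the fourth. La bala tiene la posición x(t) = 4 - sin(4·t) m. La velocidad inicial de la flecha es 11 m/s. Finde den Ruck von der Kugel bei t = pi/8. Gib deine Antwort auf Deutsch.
Um dies zu lösen, müssen wir 3 Ableitungen unserer Gleichung für die Position x(t) = 4 - sin(4·t) nehmen. Mit d/dt von x(t) finden wir v(t) = -4·cos(4·t). Durch Ableiten von der Geschwindigkeit erhalten wir die Beschleunigung: a(t) = 16·sin(4·t). Mit d/dt von a(t) finden wir j(t) = 64·cos(4·t). Mit j(t) = 64·cos(4·t) und Einsetzen von t = pi/8, finden wir j = 0.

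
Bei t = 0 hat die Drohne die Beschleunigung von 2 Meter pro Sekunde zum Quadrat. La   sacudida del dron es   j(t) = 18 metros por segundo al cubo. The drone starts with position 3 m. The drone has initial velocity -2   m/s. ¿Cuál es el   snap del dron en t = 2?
Debemos derivar nuestra ecuación de la sacudida j(t) = 18 1 vez. Tomando d/dt de j(t), encontramos s(t) = 0. De la ecuación del snap s(t) = 0, sustituimos t = 2 para obtener s = 0.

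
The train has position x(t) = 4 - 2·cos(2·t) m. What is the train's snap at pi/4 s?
To solve this, we need to take 4 derivatives of our position equation x(t) = 4 - 2·cos(2·t). Taking d/dt of x(t), we find v(t) = 4·sin(2·t). Differentiating velocity, we get acceleration: a(t) = 8·cos(2·t). The derivative of acceleration gives jerk: j(t) = -16·sin(2·t). The derivative of jerk gives snap: s(t) = -32·cos(2·t). Using s(t) = -32·cos(2·t) and substituting t = pi/4, we find s = 0.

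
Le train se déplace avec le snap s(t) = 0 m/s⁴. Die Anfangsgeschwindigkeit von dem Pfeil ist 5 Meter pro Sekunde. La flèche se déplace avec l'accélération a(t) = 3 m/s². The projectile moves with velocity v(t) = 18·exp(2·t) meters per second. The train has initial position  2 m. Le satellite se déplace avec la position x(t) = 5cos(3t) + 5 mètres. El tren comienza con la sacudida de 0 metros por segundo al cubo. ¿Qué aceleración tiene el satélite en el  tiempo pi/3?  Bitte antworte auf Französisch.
Nous devons dériver notre équation de la position x(t) = 5·cos(3·t) + 5 2 fois. La dérivée de la position donne la vitesse: v(t) = -15·sin(3·t). En prenant d/dt de v(t), nous trouvons a(t) = -45·cos(3·t). Nous avons l'accélération a(t) = -45·cos(3·t). En substituant t = pi/3: a(pi/3) = 45.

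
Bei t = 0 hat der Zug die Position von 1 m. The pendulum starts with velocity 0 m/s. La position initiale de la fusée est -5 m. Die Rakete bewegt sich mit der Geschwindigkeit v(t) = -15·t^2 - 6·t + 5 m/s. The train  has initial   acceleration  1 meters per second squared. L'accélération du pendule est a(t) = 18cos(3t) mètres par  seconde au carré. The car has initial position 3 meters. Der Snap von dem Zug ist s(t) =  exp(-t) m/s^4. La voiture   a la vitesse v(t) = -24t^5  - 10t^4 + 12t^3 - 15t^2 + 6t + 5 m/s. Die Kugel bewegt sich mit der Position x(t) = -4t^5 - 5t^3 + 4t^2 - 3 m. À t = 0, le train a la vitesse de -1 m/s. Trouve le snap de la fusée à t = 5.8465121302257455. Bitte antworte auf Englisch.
We must differentiate our velocity equation v(t) = -15·t^2 - 6·t + 5 3 times. Differentiating velocity, we get acceleration: a(t) = -30·t - 6. The derivative of acceleration gives jerk: j(t) = -30. Taking d/dt of j(t), we find s(t) = 0. Using s(t) = 0 and substituting t = 5.8465121302257455, we find s = 0.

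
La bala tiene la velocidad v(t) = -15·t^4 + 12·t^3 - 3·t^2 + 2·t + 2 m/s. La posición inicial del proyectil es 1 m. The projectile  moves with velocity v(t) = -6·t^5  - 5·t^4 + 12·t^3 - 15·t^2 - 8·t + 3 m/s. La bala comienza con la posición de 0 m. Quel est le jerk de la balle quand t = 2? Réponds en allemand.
Wir müssen unsere Gleichung für die Geschwindigkeit v(t) = -15·t^4 + 12·t^3 - 3·t^2 + 2·t + 2 2-mal ableiten. Durch Ableiten von der Geschwindigkeit erhalten wir die Beschleunigung: a(t) = -60·t^3 + 36·t^2 - 6·t + 2. Durch Ableiten von der Beschleunigung erhalten wir den Ruck: j(t) = -180·t^2 + 72·t - 6. Wir haben den Ruck j(t) = -180·t^2 + 72·t - 6. Durch Einsetzen von t = 2: j(2) = -582.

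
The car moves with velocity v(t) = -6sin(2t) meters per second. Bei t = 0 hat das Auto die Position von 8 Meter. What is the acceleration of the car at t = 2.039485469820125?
Starting from velocity v(t) = -6·sin(2·t), we take 1 derivative. Differentiating velocity, we get acceleration: a(t) = -12·cos(2·t). We have acceleration a(t) = -12·cos(2·t). Substituting t = 2.039485469820125: a(2.039485469820125) = 7.10283818428787.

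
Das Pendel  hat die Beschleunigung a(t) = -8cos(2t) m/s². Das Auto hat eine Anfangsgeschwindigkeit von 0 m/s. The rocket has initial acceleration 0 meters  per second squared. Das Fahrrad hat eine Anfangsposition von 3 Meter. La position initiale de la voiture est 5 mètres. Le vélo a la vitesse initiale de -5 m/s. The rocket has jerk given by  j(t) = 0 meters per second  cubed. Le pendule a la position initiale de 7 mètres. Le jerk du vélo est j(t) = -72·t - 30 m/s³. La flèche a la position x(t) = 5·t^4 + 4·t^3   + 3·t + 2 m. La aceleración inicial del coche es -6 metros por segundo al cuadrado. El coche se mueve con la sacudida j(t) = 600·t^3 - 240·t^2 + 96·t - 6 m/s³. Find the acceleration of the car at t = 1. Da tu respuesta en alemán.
Ausgehend von dem Ruck j(t) = 600·t^3 - 240·t^2 + 96·t - 6, nehmen wir 1 Integral. Mit ∫j(t)dt und Anwendung von a(0) = -6, finden wir a(t) = 150·t^4 - 80·t^3 + 48·t^2 - 6·t - 6. Wir haben die Beschleunigung a(t) = 150·t^4 - 80·t^3 + 48·t^2 - 6·t - 6. Durch Einsetzen von t = 1: a(1) = 106.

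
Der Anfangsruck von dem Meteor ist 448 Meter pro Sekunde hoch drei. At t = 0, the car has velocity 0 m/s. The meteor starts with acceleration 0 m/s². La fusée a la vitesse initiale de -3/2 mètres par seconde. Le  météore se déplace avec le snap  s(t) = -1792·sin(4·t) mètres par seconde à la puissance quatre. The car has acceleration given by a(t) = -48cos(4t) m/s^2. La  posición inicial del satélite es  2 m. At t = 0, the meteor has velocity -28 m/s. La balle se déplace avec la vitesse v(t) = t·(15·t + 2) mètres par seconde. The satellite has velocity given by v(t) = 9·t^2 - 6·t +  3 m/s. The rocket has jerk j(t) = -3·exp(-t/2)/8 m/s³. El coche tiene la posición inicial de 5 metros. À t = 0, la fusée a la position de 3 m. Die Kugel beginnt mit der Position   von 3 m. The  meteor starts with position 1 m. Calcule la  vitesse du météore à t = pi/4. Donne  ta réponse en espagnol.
Necesitamos integrar nuestra ecuación del snap s(t) = -1792·sin(4·t) 3 veces. La integral del snap es la sacudida. Usando j(0) = 448, obtenemos j(t) = 448·cos(4·t). Integrando la sacudida y usando la condición inicial a(0) = 0, obtenemos a(t) = 112·sin(4·t). La integral de la aceleración es la velocidad. Usando v(0) = -28, obtenemos v(t) = -28·cos(4·t). Tenemos la velocidad v(t) = -28·cos(4·t). Sustituyendo t = pi/4: v(pi/4) = 28.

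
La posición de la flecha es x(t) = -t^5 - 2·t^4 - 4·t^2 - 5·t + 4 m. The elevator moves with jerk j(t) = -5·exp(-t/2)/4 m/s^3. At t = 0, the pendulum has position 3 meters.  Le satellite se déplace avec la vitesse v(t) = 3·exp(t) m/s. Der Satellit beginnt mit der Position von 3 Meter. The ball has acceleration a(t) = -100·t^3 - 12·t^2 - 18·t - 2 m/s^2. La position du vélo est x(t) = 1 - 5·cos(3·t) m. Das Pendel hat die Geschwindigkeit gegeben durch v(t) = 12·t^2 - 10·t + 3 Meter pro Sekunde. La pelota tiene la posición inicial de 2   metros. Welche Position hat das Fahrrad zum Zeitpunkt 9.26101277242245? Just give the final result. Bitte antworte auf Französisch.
La position à t = 9.26101277242245 est x = 5.40861195919946.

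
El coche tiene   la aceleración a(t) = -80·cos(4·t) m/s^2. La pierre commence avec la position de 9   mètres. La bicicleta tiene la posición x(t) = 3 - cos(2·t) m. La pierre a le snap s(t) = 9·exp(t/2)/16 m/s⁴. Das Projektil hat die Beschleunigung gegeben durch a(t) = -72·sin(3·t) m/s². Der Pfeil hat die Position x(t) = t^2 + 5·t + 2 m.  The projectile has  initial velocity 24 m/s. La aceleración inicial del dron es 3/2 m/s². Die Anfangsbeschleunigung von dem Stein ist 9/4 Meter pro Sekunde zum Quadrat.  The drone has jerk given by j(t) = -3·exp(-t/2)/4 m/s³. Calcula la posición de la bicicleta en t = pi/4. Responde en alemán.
Wir haben die Position x(t) = 3 - cos(2·t). Durch Einsetzen von t = pi/4: x(pi/4) = 3.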